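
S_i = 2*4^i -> [2, 8, 32, 128, 512]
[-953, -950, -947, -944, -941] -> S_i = -953 + 3*i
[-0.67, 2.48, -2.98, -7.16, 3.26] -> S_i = Random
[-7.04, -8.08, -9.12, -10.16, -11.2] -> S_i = -7.04 + -1.04*i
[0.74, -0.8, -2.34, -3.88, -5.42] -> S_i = 0.74 + -1.54*i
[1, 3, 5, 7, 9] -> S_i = 1 + 2*i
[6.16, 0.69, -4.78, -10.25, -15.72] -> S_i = 6.16 + -5.47*i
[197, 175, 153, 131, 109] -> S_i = 197 + -22*i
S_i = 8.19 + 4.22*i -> [8.19, 12.41, 16.63, 20.85, 25.07]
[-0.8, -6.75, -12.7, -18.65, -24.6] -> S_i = -0.80 + -5.95*i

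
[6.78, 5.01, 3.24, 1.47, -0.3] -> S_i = 6.78 + -1.77*i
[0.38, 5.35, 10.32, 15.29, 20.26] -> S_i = 0.38 + 4.97*i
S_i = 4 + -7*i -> [4, -3, -10, -17, -24]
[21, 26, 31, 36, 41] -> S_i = 21 + 5*i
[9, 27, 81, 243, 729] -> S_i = 9*3^i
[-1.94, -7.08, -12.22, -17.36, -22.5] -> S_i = -1.94 + -5.14*i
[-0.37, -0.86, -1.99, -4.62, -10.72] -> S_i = -0.37*2.32^i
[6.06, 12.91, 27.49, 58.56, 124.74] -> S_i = 6.06*2.13^i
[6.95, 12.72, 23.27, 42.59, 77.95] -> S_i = 6.95*1.83^i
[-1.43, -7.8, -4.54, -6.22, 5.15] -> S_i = Random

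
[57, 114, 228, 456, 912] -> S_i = 57*2^i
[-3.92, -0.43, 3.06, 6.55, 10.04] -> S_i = -3.92 + 3.49*i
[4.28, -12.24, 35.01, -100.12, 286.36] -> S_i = 4.28*(-2.86)^i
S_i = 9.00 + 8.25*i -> [9.0, 17.25, 25.5, 33.75, 42.0]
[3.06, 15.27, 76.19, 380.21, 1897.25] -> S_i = 3.06*4.99^i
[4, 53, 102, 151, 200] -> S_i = 4 + 49*i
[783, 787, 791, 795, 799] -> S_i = 783 + 4*i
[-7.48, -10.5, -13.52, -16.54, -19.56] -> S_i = -7.48 + -3.02*i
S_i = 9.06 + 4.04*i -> [9.06, 13.1, 17.14, 21.18, 25.22]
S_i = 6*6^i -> [6, 36, 216, 1296, 7776]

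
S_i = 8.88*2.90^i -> [8.88, 25.75, 74.68, 216.57, 628.07]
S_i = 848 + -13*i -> [848, 835, 822, 809, 796]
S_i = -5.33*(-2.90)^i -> [-5.33, 15.46, -44.83, 129.99, -376.98]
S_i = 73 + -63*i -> [73, 10, -53, -116, -179]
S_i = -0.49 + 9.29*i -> [-0.49, 8.8, 18.09, 27.38, 36.67]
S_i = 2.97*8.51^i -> [2.97, 25.27, 215.09, 1830.4, 15576.67]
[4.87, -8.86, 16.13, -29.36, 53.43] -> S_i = 4.87*(-1.82)^i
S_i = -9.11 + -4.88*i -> [-9.11, -13.99, -18.87, -23.75, -28.63]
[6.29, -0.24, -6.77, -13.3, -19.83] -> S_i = 6.29 + -6.53*i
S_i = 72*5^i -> [72, 360, 1800, 9000, 45000]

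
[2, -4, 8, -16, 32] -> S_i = 2*-2^i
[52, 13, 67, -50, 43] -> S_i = Random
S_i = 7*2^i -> [7, 14, 28, 56, 112]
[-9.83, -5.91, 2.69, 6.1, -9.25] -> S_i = Random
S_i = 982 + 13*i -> [982, 995, 1008, 1021, 1034]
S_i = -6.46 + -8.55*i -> [-6.46, -15.01, -23.56, -32.11, -40.66]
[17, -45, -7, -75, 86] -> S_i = Random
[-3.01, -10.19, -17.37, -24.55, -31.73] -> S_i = -3.01 + -7.18*i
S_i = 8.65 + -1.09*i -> [8.65, 7.56, 6.47, 5.38, 4.29]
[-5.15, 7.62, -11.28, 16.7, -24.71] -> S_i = -5.15*(-1.48)^i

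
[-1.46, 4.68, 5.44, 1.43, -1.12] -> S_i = Random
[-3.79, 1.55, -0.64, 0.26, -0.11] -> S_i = -3.79*(-0.41)^i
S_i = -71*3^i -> [-71, -213, -639, -1917, -5751]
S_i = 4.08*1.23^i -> [4.08, 5.02, 6.17, 7.59, 9.34]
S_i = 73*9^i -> [73, 657, 5913, 53217, 478953]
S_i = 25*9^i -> [25, 225, 2025, 18225, 164025]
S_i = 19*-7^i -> [19, -133, 931, -6517, 45619]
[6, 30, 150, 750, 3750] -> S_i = 6*5^i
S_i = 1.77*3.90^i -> [1.77, 6.9, 26.92, 104.99, 409.48]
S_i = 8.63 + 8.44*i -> [8.63, 17.07, 25.51, 33.95, 42.39]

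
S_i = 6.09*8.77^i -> [6.09, 53.41, 468.4, 4107.86, 36025.97]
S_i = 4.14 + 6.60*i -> [4.14, 10.74, 17.34, 23.94, 30.54]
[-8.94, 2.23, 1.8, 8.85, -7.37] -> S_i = Random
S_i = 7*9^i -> [7, 63, 567, 5103, 45927]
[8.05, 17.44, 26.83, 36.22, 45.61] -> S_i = 8.05 + 9.39*i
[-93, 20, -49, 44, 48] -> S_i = Random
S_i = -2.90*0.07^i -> [-2.9, -0.2, -0.01, -0.0, -0.0]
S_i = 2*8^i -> [2, 16, 128, 1024, 8192]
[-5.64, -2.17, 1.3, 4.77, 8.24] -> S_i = -5.64 + 3.47*i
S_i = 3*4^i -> [3, 12, 48, 192, 768]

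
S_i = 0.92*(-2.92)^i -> [0.92, -2.69, 7.84, -22.91, 66.88]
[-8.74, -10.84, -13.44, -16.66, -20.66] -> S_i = -8.74*1.24^i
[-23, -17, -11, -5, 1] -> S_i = -23 + 6*i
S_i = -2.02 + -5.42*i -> [-2.02, -7.44, -12.86, -18.28, -23.7]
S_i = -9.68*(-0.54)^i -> [-9.68, 5.23, -2.82, 1.52, -0.82]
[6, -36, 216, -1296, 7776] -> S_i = 6*-6^i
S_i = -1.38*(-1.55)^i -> [-1.38, 2.14, -3.32, 5.14, -7.97]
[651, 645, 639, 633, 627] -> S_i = 651 + -6*i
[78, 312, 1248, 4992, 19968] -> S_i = 78*4^i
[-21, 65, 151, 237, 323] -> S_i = -21 + 86*i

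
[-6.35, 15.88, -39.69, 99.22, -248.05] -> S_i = -6.35*(-2.50)^i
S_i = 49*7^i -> [49, 343, 2401, 16807, 117649]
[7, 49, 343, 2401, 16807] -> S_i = 7*7^i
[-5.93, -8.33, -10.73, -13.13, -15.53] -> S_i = -5.93 + -2.40*i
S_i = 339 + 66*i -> [339, 405, 471, 537, 603]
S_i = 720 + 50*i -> [720, 770, 820, 870, 920]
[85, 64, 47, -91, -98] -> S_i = Random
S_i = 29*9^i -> [29, 261, 2349, 21141, 190269]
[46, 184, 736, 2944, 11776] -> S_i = 46*4^i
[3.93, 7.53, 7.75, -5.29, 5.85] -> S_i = Random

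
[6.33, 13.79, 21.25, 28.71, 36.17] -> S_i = 6.33 + 7.46*i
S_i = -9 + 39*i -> [-9, 30, 69, 108, 147]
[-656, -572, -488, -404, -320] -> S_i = -656 + 84*i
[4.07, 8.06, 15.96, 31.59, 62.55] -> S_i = 4.07*1.98^i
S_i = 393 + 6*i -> [393, 399, 405, 411, 417]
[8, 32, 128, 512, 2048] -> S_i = 8*4^i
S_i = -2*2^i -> [-2, -4, -8, -16, -32]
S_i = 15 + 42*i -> [15, 57, 99, 141, 183]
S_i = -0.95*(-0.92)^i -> [-0.95, 0.87, -0.8, 0.74, -0.68]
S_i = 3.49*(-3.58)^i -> [3.49, -12.49, 44.73, -160.13, 573.27]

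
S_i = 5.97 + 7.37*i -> [5.97, 13.34, 20.71, 28.08, 35.45]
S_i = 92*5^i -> [92, 460, 2300, 11500, 57500]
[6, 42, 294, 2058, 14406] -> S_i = 6*7^i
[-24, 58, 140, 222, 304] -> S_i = -24 + 82*i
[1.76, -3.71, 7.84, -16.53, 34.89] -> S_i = 1.76*(-2.11)^i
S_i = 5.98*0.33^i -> [5.98, 1.97, 0.65, 0.21, 0.07]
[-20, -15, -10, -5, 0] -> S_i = -20 + 5*i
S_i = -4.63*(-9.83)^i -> [-4.63, 45.51, -447.39, 4397.86, -43230.98]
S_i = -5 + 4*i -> [-5, -1, 3, 7, 11]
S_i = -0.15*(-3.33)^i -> [-0.15, 0.5, -1.66, 5.54, -18.44]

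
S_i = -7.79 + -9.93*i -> [-7.79, -17.72, -27.65, -37.58, -47.51]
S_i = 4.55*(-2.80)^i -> [4.55, -12.74, 35.67, -99.88, 279.67]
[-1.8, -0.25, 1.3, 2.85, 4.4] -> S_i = -1.80 + 1.55*i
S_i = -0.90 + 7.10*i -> [-0.9, 6.2, 13.3, 20.4, 27.5]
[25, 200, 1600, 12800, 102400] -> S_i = 25*8^i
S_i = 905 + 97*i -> [905, 1002, 1099, 1196, 1293]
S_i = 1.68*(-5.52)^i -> [1.68, -9.27, 51.19, -282.57, 1559.79]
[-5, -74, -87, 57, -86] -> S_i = Random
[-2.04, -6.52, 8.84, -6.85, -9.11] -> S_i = Random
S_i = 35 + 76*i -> [35, 111, 187, 263, 339]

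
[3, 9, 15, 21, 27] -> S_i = 3 + 6*i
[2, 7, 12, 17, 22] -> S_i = 2 + 5*i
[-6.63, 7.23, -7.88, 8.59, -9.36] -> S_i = -6.63*(-1.09)^i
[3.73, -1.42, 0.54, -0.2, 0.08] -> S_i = 3.73*(-0.38)^i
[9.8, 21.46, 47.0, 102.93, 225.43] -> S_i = 9.80*2.19^i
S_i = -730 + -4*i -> [-730, -734, -738, -742, -746]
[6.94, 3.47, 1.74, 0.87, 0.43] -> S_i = 6.94*0.50^i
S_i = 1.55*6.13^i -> [1.55, 9.5, 58.24, 357.04, 2188.64]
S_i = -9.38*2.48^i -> [-9.38, -23.26, -57.69, -143.07, -354.82]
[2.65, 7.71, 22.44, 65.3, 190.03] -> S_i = 2.65*2.91^i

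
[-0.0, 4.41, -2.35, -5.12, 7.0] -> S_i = Random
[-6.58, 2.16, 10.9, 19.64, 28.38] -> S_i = -6.58 + 8.74*i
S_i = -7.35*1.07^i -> [-7.35, -7.86, -8.42, -9.0, -9.63]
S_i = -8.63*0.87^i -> [-8.63, -7.51, -6.53, -5.68, -4.94]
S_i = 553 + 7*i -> [553, 560, 567, 574, 581]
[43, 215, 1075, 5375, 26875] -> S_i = 43*5^i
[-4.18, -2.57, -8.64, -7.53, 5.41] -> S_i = Random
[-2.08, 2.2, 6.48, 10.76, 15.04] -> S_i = -2.08 + 4.28*i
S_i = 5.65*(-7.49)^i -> [5.65, -42.32, 316.97, -2374.07, 17781.8]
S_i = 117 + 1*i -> [117, 118, 119, 120, 121]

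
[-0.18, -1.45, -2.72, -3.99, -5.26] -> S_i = -0.18 + -1.27*i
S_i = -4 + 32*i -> [-4, 28, 60, 92, 124]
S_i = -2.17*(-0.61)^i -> [-2.17, 1.32, -0.81, 0.49, -0.3]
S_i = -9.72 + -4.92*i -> [-9.72, -14.64, -19.56, -24.48, -29.4]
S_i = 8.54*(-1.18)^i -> [8.54, -10.08, 11.89, -14.03, 16.56]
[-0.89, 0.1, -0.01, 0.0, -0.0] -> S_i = -0.89*(-0.11)^i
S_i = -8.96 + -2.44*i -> [-8.96, -11.4, -13.84, -16.28, -18.72]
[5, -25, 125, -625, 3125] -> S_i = 5*-5^i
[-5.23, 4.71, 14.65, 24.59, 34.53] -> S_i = -5.23 + 9.94*i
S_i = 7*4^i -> [7, 28, 112, 448, 1792]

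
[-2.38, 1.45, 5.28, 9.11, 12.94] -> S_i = -2.38 + 3.83*i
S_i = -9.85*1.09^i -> [-9.85, -10.74, -11.7, -12.76, -13.9]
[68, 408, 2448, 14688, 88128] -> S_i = 68*6^i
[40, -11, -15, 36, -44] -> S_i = Random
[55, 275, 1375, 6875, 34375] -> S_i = 55*5^i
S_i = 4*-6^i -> [4, -24, 144, -864, 5184]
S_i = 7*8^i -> [7, 56, 448, 3584, 28672]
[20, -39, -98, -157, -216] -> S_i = 20 + -59*i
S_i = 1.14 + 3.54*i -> [1.14, 4.68, 8.22, 11.76, 15.3]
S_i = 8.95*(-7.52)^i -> [8.95, -67.3, 506.13, -3806.07, 28621.63]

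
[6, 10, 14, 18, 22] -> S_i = 6 + 4*i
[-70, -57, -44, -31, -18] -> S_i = -70 + 13*i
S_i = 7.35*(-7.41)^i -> [7.35, -54.46, 403.57, -2990.49, 22159.51]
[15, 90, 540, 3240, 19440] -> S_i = 15*6^i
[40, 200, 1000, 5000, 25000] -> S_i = 40*5^i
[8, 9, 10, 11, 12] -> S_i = 8 + 1*i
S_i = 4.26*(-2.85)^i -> [4.26, -12.14, 34.6, -98.62, 281.05]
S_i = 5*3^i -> [5, 15, 45, 135, 405]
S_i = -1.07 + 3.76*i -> [-1.07, 2.69, 6.45, 10.21, 13.97]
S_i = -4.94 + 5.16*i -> [-4.94, 0.22, 5.38, 10.54, 15.7]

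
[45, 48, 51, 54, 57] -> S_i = 45 + 3*i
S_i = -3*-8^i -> [-3, 24, -192, 1536, -12288]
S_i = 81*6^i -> [81, 486, 2916, 17496, 104976]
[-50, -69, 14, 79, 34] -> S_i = Random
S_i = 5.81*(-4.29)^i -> [5.81, -24.92, 106.93, -458.72, 1967.91]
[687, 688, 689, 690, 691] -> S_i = 687 + 1*i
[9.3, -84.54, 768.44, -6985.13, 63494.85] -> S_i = 9.30*(-9.09)^i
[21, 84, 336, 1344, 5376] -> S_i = 21*4^i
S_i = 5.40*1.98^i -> [5.4, 10.69, 21.17, 41.92, 83.0]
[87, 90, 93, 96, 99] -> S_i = 87 + 3*i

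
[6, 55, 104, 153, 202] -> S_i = 6 + 49*i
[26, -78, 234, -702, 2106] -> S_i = 26*-3^i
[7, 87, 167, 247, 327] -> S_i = 7 + 80*i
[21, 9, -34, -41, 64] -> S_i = Random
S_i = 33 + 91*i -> [33, 124, 215, 306, 397]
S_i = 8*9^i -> [8, 72, 648, 5832, 52488]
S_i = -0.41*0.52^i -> [-0.41, -0.21, -0.11, -0.06, -0.03]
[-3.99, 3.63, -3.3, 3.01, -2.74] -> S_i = -3.99*(-0.91)^i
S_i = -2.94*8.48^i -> [-2.94, -24.93, -211.42, -1792.81, -15203.05]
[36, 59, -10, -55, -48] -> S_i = Random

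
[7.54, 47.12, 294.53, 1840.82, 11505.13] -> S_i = 7.54*6.25^i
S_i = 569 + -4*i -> [569, 565, 561, 557, 553]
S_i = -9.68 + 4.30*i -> [-9.68, -5.38, -1.08, 3.22, 7.52]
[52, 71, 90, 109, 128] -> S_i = 52 + 19*i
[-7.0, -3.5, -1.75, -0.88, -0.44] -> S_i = -7.00*0.50^i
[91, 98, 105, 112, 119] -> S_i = 91 + 7*i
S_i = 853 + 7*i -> [853, 860, 867, 874, 881]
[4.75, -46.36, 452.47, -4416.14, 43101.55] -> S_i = 4.75*(-9.76)^i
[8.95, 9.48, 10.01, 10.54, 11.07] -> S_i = 8.95 + 0.53*i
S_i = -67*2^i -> [-67, -134, -268, -536, -1072]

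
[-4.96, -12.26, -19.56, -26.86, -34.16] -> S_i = -4.96 + -7.30*i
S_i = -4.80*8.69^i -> [-4.8, -41.71, -362.48, -3149.93, -27372.87]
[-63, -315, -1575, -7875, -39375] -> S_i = -63*5^i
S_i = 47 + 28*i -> [47, 75, 103, 131, 159]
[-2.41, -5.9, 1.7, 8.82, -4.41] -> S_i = Random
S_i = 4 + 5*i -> [4, 9, 14, 19, 24]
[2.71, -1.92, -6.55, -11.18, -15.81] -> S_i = 2.71 + -4.63*i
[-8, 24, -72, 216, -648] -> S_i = -8*-3^i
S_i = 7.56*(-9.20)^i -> [7.56, -69.55, 639.88, -5886.88, 54159.31]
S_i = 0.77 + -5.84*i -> [0.77, -5.07, -10.91, -16.75, -22.59]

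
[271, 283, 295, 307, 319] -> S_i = 271 + 12*i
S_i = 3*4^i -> [3, 12, 48, 192, 768]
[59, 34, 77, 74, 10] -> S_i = Random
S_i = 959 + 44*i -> [959, 1003, 1047, 1091, 1135]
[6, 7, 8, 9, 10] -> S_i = 6 + 1*i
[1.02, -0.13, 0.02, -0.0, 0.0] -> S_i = 1.02*(-0.13)^i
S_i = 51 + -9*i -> [51, 42, 33, 24, 15]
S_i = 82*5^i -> [82, 410, 2050, 10250, 51250]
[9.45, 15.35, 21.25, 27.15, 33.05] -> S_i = 9.45 + 5.90*i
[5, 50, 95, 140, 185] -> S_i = 5 + 45*i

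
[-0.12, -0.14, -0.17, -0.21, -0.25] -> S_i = -0.12*1.20^i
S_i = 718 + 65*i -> [718, 783, 848, 913, 978]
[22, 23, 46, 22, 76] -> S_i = Random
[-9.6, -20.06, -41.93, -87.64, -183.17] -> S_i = -9.60*2.09^i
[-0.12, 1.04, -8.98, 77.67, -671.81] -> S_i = -0.12*(-8.65)^i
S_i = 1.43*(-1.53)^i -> [1.43, -2.19, 3.35, -5.12, 7.84]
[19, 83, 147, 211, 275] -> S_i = 19 + 64*i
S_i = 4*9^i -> [4, 36, 324, 2916, 26244]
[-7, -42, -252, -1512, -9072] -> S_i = -7*6^i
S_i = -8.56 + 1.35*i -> [-8.56, -7.21, -5.86, -4.51, -3.16]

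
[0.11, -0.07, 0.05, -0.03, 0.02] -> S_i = 0.11*(-0.64)^i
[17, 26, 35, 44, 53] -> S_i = 17 + 9*i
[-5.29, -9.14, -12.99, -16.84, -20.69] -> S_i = -5.29 + -3.85*i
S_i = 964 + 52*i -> [964, 1016, 1068, 1120, 1172]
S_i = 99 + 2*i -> [99, 101, 103, 105, 107]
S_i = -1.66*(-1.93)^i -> [-1.66, 3.2, -6.18, 11.93, -23.03]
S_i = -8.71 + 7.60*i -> [-8.71, -1.11, 6.49, 14.09, 21.69]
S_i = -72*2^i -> [-72, -144, -288, -576, -1152]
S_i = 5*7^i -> [5, 35, 245, 1715, 12005]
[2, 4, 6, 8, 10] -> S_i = 2 + 2*i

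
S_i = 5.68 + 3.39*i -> [5.68, 9.07, 12.46, 15.85, 19.24]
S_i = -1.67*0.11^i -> [-1.67, -0.18, -0.02, -0.0, -0.0]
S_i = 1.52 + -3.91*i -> [1.52, -2.39, -6.3, -10.21, -14.12]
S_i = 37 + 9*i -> [37, 46, 55, 64, 73]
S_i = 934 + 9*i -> [934, 943, 952, 961, 970]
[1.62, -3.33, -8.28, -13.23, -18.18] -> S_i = 1.62 + -4.95*i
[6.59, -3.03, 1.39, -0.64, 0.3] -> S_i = 6.59*(-0.46)^i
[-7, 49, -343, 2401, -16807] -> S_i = -7*-7^i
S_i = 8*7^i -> [8, 56, 392, 2744, 19208]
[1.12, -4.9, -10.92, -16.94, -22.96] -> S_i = 1.12 + -6.02*i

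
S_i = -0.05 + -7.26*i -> [-0.05, -7.31, -14.57, -21.83, -29.09]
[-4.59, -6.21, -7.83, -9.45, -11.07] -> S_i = -4.59 + -1.62*i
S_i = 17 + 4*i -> [17, 21, 25, 29, 33]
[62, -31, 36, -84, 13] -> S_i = Random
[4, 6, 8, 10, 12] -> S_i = 4 + 2*i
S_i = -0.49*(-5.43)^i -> [-0.49, 2.66, -14.45, 78.45, -425.99]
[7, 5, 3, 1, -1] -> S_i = 7 + -2*i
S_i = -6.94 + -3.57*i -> [-6.94, -10.51, -14.08, -17.65, -21.22]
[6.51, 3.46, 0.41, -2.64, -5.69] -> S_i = 6.51 + -3.05*i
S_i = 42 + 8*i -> [42, 50, 58, 66, 74]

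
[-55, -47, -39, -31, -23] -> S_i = -55 + 8*i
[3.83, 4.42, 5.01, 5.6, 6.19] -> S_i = 3.83 + 0.59*i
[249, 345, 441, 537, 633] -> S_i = 249 + 96*i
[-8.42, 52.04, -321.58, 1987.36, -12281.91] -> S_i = -8.42*(-6.18)^i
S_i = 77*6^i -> [77, 462, 2772, 16632, 99792]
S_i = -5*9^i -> [-5, -45, -405, -3645, -32805]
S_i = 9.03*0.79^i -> [9.03, 7.13, 5.64, 4.45, 3.52]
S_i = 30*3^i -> [30, 90, 270, 810, 2430]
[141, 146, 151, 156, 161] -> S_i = 141 + 5*i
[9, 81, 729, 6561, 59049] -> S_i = 9*9^i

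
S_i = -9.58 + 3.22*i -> [-9.58, -6.36, -3.14, 0.08, 3.3]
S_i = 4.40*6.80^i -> [4.4, 29.92, 203.46, 1383.5, 9407.81]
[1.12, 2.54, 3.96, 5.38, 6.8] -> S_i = 1.12 + 1.42*i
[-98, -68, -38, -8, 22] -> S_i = -98 + 30*i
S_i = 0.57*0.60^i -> [0.57, 0.34, 0.21, 0.12, 0.07]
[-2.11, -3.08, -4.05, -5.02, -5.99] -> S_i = -2.11 + -0.97*i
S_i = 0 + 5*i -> [0, 5, 10, 15, 20]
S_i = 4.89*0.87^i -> [4.89, 4.25, 3.7, 3.22, 2.8]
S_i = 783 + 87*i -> [783, 870, 957, 1044, 1131]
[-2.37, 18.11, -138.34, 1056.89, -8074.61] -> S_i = -2.37*(-7.64)^i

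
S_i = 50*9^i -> [50, 450, 4050, 36450, 328050]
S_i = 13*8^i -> [13, 104, 832, 6656, 53248]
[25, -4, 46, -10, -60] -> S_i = Random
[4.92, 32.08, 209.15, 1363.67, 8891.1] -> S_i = 4.92*6.52^i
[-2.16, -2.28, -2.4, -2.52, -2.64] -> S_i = -2.16 + -0.12*i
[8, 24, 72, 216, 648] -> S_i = 8*3^i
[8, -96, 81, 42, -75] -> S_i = Random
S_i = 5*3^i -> [5, 15, 45, 135, 405]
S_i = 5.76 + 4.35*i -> [5.76, 10.11, 14.46, 18.81, 23.16]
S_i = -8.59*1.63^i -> [-8.59, -14.0, -22.82, -37.2, -60.64]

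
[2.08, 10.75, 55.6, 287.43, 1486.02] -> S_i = 2.08*5.17^i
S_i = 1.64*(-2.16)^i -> [1.64, -3.54, 7.65, -16.53, 35.7]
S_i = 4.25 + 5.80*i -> [4.25, 10.05, 15.85, 21.65, 27.45]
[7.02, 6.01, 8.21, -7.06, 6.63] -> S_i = Random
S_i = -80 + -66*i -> [-80, -146, -212, -278, -344]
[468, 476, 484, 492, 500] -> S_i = 468 + 8*i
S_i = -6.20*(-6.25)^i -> [-6.2, 38.75, -242.19, 1513.67, -9460.45]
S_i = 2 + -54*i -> [2, -52, -106, -160, -214]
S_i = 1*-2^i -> [1, -2, 4, -8, 16]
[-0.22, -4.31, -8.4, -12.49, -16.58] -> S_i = -0.22 + -4.09*i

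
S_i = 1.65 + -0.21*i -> [1.65, 1.44, 1.23, 1.02, 0.81]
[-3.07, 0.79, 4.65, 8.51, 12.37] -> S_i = -3.07 + 3.86*i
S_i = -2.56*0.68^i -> [-2.56, -1.74, -1.18, -0.8, -0.55]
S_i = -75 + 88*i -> [-75, 13, 101, 189, 277]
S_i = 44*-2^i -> [44, -88, 176, -352, 704]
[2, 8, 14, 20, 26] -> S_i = 2 + 6*i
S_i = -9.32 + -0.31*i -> [-9.32, -9.63, -9.94, -10.25, -10.56]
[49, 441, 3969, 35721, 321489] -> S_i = 49*9^i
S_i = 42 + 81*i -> [42, 123, 204, 285, 366]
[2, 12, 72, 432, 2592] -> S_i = 2*6^i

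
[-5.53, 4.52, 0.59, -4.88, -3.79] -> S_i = Random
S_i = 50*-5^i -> [50, -250, 1250, -6250, 31250]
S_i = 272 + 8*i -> [272, 280, 288, 296, 304]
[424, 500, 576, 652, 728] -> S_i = 424 + 76*i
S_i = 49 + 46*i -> [49, 95, 141, 187, 233]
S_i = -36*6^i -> [-36, -216, -1296, -7776, -46656]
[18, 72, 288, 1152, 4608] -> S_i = 18*4^i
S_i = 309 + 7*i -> [309, 316, 323, 330, 337]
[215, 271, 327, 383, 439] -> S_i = 215 + 56*i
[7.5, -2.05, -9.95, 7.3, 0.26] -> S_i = Random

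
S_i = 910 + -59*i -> [910, 851, 792, 733, 674]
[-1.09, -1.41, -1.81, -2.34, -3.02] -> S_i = -1.09*1.29^i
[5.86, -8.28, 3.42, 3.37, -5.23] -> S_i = Random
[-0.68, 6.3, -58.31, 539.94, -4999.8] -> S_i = -0.68*(-9.26)^i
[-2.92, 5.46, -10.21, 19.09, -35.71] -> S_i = -2.92*(-1.87)^i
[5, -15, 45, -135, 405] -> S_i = 5*-3^i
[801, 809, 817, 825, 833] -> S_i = 801 + 8*i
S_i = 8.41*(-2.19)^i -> [8.41, -18.42, 40.34, -88.33, 193.45]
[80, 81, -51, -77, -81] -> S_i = Random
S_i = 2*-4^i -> [2, -8, 32, -128, 512]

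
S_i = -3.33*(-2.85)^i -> [-3.33, 9.49, -27.05, 77.09, -219.7]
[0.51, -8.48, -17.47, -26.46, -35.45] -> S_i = 0.51 + -8.99*i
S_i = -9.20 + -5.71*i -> [-9.2, -14.91, -20.62, -26.33, -32.04]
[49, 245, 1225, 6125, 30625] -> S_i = 49*5^i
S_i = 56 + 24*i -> [56, 80, 104, 128, 152]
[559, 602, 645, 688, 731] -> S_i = 559 + 43*i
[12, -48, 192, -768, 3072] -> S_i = 12*-4^i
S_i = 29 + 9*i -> [29, 38, 47, 56, 65]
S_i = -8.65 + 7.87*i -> [-8.65, -0.78, 7.09, 14.96, 22.83]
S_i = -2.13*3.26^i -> [-2.13, -6.94, -22.64, -73.8, -240.57]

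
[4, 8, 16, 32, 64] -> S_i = 4*2^i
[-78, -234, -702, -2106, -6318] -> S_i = -78*3^i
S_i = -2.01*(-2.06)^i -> [-2.01, 4.14, -8.53, 17.57, -36.2]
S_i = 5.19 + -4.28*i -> [5.19, 0.91, -3.37, -7.65, -11.93]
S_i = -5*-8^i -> [-5, 40, -320, 2560, -20480]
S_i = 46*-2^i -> [46, -92, 184, -368, 736]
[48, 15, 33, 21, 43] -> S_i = Random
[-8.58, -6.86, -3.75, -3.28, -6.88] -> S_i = Random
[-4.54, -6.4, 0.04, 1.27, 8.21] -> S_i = Random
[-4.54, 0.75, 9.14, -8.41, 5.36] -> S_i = Random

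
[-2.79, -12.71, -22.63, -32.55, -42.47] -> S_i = -2.79 + -9.92*i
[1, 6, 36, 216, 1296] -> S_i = 1*6^i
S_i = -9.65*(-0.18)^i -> [-9.65, 1.74, -0.31, 0.06, -0.01]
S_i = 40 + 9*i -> [40, 49, 58, 67, 76]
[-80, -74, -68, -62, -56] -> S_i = -80 + 6*i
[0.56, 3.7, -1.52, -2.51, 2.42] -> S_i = Random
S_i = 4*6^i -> [4, 24, 144, 864, 5184]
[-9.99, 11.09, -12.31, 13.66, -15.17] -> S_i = -9.99*(-1.11)^i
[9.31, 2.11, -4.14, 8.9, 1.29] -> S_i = Random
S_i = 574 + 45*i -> [574, 619, 664, 709, 754]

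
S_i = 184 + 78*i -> [184, 262, 340, 418, 496]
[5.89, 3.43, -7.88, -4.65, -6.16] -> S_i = Random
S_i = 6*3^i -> [6, 18, 54, 162, 486]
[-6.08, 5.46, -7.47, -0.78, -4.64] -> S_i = Random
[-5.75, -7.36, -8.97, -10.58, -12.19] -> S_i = -5.75 + -1.61*i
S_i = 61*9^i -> [61, 549, 4941, 44469, 400221]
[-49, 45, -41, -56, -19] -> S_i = Random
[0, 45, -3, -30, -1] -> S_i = Random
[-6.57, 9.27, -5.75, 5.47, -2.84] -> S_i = Random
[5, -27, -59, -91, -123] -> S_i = 5 + -32*i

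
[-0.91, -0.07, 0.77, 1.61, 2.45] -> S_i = -0.91 + 0.84*i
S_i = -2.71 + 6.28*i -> [-2.71, 3.57, 9.85, 16.13, 22.41]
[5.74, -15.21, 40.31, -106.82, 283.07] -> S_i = 5.74*(-2.65)^i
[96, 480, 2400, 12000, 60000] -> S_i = 96*5^i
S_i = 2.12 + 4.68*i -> [2.12, 6.8, 11.48, 16.16, 20.84]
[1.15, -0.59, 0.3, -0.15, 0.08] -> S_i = 1.15*(-0.51)^i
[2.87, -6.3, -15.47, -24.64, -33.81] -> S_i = 2.87 + -9.17*i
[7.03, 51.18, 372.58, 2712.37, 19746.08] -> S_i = 7.03*7.28^i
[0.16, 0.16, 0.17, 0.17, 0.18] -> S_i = 0.16*1.03^i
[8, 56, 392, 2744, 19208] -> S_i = 8*7^i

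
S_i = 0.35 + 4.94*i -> [0.35, 5.29, 10.23, 15.17, 20.11]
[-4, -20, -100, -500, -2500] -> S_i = -4*5^i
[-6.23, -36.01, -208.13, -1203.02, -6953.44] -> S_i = -6.23*5.78^i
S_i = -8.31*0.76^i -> [-8.31, -6.32, -4.8, -3.65, -2.77]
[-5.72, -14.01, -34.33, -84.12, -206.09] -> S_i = -5.72*2.45^i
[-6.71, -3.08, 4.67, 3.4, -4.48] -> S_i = Random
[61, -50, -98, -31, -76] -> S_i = Random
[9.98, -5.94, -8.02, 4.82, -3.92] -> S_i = Random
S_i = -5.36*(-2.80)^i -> [-5.36, 15.01, -42.02, 117.66, -329.46]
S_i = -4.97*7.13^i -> [-4.97, -35.44, -252.66, -1801.46, -12844.42]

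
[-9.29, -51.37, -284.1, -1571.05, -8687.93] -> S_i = -9.29*5.53^i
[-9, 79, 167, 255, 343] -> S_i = -9 + 88*i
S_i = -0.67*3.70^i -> [-0.67, -2.48, -9.17, -33.94, -125.57]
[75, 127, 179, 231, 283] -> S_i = 75 + 52*i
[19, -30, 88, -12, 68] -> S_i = Random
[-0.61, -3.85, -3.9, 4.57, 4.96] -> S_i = Random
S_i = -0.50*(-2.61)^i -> [-0.5, 1.3, -3.41, 8.89, -23.2]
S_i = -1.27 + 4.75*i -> [-1.27, 3.48, 8.23, 12.98, 17.73]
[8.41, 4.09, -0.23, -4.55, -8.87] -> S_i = 8.41 + -4.32*i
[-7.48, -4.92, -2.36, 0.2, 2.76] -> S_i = -7.48 + 2.56*i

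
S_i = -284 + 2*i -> [-284, -282, -280, -278, -276]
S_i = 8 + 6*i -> [8, 14, 20, 26, 32]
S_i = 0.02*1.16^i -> [0.02, 0.02, 0.03, 0.03, 0.04]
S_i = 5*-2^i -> [5, -10, 20, -40, 80]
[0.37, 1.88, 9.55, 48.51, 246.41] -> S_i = 0.37*5.08^i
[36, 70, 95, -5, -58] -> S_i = Random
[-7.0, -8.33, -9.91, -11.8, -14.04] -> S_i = -7.00*1.19^i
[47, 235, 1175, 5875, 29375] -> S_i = 47*5^i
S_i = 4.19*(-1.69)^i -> [4.19, -7.08, 11.97, -20.22, 34.18]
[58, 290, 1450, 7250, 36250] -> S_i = 58*5^i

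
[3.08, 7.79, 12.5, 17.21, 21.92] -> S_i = 3.08 + 4.71*i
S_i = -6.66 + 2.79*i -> [-6.66, -3.87, -1.08, 1.71, 4.5]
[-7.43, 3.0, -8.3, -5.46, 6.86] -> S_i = Random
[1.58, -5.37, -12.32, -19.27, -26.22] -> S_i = 1.58 + -6.95*i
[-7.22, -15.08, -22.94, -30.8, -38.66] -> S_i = -7.22 + -7.86*i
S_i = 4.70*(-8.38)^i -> [4.7, -39.39, 330.05, -2765.86, 23177.89]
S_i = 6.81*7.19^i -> [6.81, 48.96, 352.05, 2531.24, 18199.63]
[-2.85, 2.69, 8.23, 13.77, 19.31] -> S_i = -2.85 + 5.54*i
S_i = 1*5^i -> [1, 5, 25, 125, 625]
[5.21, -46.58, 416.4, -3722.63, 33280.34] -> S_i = 5.21*(-8.94)^i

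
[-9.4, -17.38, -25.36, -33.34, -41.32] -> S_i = -9.40 + -7.98*i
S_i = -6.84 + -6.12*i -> [-6.84, -12.96, -19.08, -25.2, -31.32]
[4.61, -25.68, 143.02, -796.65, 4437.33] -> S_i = 4.61*(-5.57)^i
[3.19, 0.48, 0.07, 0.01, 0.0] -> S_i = 3.19*0.15^i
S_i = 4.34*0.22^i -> [4.34, 0.95, 0.21, 0.05, 0.01]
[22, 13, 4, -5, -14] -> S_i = 22 + -9*i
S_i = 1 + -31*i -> [1, -30, -61, -92, -123]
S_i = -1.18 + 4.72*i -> [-1.18, 3.54, 8.26, 12.98, 17.7]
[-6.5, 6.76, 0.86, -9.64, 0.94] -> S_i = Random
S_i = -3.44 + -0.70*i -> [-3.44, -4.14, -4.84, -5.54, -6.24]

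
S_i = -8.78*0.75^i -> [-8.78, -6.58, -4.94, -3.7, -2.78]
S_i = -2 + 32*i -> [-2, 30, 62, 94, 126]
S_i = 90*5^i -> [90, 450, 2250, 11250, 56250]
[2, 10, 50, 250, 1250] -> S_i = 2*5^i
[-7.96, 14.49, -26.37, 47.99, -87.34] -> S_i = -7.96*(-1.82)^i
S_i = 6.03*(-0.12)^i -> [6.03, -0.72, 0.09, -0.01, 0.0]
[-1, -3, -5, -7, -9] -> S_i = -1 + -2*i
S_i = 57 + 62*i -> [57, 119, 181, 243, 305]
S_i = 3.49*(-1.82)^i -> [3.49, -6.35, 11.56, -21.04, 38.29]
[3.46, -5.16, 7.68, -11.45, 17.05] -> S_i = 3.46*(-1.49)^i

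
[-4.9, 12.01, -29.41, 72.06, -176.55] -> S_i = -4.90*(-2.45)^i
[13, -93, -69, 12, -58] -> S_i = Random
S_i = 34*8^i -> [34, 272, 2176, 17408, 139264]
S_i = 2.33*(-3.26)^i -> [2.33, -7.6, 24.76, -80.73, 263.16]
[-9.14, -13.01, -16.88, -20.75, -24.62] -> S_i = -9.14 + -3.87*i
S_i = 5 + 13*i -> [5, 18, 31, 44, 57]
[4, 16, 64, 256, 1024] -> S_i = 4*4^i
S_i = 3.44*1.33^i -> [3.44, 4.58, 6.09, 8.09, 10.76]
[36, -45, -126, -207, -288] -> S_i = 36 + -81*i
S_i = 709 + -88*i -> [709, 621, 533, 445, 357]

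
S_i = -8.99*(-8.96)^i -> [-8.99, 80.55, -721.73, 6466.71, -57941.77]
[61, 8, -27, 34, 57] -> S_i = Random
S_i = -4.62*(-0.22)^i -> [-4.62, 1.02, -0.22, 0.05, -0.01]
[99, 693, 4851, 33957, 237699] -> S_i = 99*7^i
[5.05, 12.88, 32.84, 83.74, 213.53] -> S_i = 5.05*2.55^i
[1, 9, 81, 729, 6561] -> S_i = 1*9^i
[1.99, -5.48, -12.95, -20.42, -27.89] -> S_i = 1.99 + -7.47*i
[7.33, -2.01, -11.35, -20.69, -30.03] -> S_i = 7.33 + -9.34*i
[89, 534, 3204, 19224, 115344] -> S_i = 89*6^i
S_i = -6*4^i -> [-6, -24, -96, -384, -1536]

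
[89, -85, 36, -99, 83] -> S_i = Random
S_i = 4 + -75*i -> [4, -71, -146, -221, -296]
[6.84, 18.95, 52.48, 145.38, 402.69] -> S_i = 6.84*2.77^i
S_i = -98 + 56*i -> [-98, -42, 14, 70, 126]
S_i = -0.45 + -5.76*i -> [-0.45, -6.21, -11.97, -17.73, -23.49]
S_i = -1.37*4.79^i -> [-1.37, -6.56, -31.43, -150.57, -721.21]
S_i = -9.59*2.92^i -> [-9.59, -28.0, -81.77, -238.76, -697.19]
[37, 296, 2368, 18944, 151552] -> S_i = 37*8^i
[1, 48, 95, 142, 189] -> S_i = 1 + 47*i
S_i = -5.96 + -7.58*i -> [-5.96, -13.54, -21.12, -28.7, -36.28]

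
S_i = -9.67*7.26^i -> [-9.67, -70.2, -509.68, -3700.29, -26864.14]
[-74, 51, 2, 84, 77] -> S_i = Random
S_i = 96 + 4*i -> [96, 100, 104, 108, 112]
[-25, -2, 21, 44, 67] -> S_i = -25 + 23*i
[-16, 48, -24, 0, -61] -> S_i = Random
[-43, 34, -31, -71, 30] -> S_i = Random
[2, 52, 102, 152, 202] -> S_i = 2 + 50*i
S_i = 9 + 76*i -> [9, 85, 161, 237, 313]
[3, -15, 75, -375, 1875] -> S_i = 3*-5^i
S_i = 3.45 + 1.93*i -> [3.45, 5.38, 7.31, 9.24, 11.17]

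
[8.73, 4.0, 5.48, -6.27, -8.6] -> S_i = Random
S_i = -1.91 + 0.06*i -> [-1.91, -1.85, -1.79, -1.73, -1.67]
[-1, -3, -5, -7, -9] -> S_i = -1 + -2*i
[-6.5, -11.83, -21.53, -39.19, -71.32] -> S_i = -6.50*1.82^i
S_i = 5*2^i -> [5, 10, 20, 40, 80]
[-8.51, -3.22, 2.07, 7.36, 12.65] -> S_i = -8.51 + 5.29*i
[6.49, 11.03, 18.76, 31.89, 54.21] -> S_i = 6.49*1.70^i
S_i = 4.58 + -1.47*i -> [4.58, 3.11, 1.64, 0.17, -1.3]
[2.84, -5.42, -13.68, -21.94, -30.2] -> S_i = 2.84 + -8.26*i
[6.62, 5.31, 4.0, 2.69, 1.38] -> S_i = 6.62 + -1.31*i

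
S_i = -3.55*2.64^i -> [-3.55, -9.37, -24.74, -65.32, -172.44]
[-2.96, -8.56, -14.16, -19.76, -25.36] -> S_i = -2.96 + -5.60*i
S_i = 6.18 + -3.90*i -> [6.18, 2.28, -1.62, -5.52, -9.42]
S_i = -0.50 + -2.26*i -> [-0.5, -2.76, -5.02, -7.28, -9.54]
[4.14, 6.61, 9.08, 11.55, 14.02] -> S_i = 4.14 + 2.47*i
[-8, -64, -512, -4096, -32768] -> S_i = -8*8^i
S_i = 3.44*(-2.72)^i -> [3.44, -9.36, 25.45, -69.23, 188.29]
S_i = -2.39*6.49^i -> [-2.39, -15.51, -100.67, -653.33, -4240.11]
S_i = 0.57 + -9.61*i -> [0.57, -9.04, -18.65, -28.26, -37.87]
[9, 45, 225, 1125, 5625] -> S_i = 9*5^i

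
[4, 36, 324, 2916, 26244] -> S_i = 4*9^i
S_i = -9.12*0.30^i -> [-9.12, -2.74, -0.82, -0.25, -0.07]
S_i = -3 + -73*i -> [-3, -76, -149, -222, -295]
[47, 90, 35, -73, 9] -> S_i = Random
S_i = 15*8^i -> [15, 120, 960, 7680, 61440]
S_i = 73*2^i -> [73, 146, 292, 584, 1168]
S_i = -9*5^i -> [-9, -45, -225, -1125, -5625]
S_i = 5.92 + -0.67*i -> [5.92, 5.25, 4.58, 3.91, 3.24]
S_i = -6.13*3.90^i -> [-6.13, -23.91, -93.24, -363.63, -1418.14]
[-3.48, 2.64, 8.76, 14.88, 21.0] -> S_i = -3.48 + 6.12*i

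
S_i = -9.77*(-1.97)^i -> [-9.77, 19.25, -37.92, 74.7, -147.15]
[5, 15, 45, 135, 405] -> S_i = 5*3^i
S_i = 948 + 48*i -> [948, 996, 1044, 1092, 1140]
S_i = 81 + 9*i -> [81, 90, 99, 108, 117]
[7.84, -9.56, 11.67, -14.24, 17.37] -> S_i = 7.84*(-1.22)^i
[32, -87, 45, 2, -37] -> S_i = Random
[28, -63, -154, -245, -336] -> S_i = 28 + -91*i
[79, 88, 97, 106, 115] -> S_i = 79 + 9*i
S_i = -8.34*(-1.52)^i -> [-8.34, 12.68, -19.27, 29.29, -44.52]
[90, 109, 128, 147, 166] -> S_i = 90 + 19*i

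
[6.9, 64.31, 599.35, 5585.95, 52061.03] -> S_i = 6.90*9.32^i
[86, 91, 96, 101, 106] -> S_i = 86 + 5*i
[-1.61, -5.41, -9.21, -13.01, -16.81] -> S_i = -1.61 + -3.80*i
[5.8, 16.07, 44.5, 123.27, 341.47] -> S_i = 5.80*2.77^i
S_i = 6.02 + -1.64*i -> [6.02, 4.38, 2.74, 1.1, -0.54]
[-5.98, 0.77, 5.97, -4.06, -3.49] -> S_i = Random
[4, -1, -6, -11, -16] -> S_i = 4 + -5*i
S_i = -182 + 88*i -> [-182, -94, -6, 82, 170]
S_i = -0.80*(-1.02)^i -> [-0.8, 0.82, -0.83, 0.85, -0.87]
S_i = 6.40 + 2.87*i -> [6.4, 9.27, 12.14, 15.01, 17.88]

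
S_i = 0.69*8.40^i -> [0.69, 5.8, 48.69, 408.97, 3435.31]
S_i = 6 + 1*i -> [6, 7, 8, 9, 10]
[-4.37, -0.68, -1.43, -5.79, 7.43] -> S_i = Random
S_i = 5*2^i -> [5, 10, 20, 40, 80]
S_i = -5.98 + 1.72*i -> [-5.98, -4.26, -2.54, -0.82, 0.9]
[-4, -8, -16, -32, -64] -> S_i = -4*2^i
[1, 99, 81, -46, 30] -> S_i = Random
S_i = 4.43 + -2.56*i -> [4.43, 1.87, -0.69, -3.25, -5.81]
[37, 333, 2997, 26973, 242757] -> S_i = 37*9^i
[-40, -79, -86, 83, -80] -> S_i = Random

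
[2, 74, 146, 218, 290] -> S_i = 2 + 72*i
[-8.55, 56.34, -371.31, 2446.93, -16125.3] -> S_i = -8.55*(-6.59)^i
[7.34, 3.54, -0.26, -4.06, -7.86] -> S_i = 7.34 + -3.80*i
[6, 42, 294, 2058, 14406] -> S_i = 6*7^i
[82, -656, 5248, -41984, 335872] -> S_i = 82*-8^i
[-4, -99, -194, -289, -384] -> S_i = -4 + -95*i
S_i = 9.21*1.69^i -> [9.21, 15.56, 26.3, 44.45, 75.13]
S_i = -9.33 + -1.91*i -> [-9.33, -11.24, -13.15, -15.06, -16.97]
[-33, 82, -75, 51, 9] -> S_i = Random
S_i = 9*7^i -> [9, 63, 441, 3087, 21609]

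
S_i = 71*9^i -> [71, 639, 5751, 51759, 465831]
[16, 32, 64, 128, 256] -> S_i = 16*2^i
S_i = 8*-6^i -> [8, -48, 288, -1728, 10368]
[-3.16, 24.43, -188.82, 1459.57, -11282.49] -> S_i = -3.16*(-7.73)^i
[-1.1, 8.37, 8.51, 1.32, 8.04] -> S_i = Random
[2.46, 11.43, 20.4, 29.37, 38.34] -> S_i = 2.46 + 8.97*i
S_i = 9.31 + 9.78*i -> [9.31, 19.09, 28.87, 38.65, 48.43]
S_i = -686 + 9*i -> [-686, -677, -668, -659, -650]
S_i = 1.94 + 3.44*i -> [1.94, 5.38, 8.82, 12.26, 15.7]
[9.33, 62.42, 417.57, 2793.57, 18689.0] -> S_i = 9.33*6.69^i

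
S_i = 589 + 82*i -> [589, 671, 753, 835, 917]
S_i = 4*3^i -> [4, 12, 36, 108, 324]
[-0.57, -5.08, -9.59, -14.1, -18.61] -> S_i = -0.57 + -4.51*i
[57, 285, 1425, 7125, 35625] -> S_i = 57*5^i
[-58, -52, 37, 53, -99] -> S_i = Random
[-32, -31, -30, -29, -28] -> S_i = -32 + 1*i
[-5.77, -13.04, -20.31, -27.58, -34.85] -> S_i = -5.77 + -7.27*i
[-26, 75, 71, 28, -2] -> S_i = Random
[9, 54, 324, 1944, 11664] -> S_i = 9*6^i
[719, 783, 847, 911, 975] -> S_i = 719 + 64*i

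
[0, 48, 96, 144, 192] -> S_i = 0 + 48*i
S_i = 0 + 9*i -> [0, 9, 18, 27, 36]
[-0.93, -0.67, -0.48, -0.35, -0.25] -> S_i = -0.93*0.72^i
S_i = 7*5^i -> [7, 35, 175, 875, 4375]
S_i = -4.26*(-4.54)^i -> [-4.26, 19.34, -87.81, 398.64, -1809.81]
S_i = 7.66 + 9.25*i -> [7.66, 16.91, 26.16, 35.41, 44.66]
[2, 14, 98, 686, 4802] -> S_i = 2*7^i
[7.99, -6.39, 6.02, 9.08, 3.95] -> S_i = Random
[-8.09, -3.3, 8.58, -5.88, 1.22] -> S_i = Random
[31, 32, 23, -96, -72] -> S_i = Random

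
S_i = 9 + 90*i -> [9, 99, 189, 279, 369]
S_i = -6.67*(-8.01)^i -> [-6.67, 53.43, -427.95, 3427.86, -27457.18]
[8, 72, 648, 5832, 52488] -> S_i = 8*9^i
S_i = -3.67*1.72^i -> [-3.67, -6.31, -10.86, -18.67, -32.12]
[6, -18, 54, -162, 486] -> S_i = 6*-3^i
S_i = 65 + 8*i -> [65, 73, 81, 89, 97]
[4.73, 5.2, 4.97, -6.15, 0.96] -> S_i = Random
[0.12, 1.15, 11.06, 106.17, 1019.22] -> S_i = 0.12*9.60^i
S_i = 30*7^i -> [30, 210, 1470, 10290, 72030]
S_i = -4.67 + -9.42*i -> [-4.67, -14.09, -23.51, -32.93, -42.35]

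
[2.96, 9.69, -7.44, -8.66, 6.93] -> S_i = Random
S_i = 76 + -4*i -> [76, 72, 68, 64, 60]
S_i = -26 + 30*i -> [-26, 4, 34, 64, 94]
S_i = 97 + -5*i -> [97, 92, 87, 82, 77]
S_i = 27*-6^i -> [27, -162, 972, -5832, 34992]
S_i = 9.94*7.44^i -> [9.94, 73.95, 550.21, 4093.6, 30456.37]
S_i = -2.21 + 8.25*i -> [-2.21, 6.04, 14.29, 22.54, 30.79]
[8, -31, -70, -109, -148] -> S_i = 8 + -39*i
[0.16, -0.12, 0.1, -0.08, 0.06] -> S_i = 0.16*(-0.78)^i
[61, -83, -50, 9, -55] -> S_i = Random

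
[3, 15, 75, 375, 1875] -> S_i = 3*5^i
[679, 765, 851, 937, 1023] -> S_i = 679 + 86*i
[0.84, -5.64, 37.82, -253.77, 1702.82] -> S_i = 0.84*(-6.71)^i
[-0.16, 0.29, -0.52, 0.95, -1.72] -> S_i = -0.16*(-1.81)^i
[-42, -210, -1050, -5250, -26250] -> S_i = -42*5^i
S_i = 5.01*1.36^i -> [5.01, 6.81, 9.27, 12.6, 17.14]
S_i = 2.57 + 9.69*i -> [2.57, 12.26, 21.95, 31.64, 41.33]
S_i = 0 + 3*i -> [0, 3, 6, 9, 12]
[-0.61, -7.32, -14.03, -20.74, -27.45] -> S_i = -0.61 + -6.71*i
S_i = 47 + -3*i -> [47, 44, 41, 38, 35]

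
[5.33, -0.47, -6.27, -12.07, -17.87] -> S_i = 5.33 + -5.80*i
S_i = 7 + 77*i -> [7, 84, 161, 238, 315]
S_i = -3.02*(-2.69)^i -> [-3.02, 8.12, -21.85, 58.78, -158.13]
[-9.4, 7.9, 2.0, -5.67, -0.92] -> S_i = Random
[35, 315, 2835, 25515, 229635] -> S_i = 35*9^i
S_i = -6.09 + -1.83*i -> [-6.09, -7.92, -9.75, -11.58, -13.41]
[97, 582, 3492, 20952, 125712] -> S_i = 97*6^i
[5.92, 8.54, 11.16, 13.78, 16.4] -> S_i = 5.92 + 2.62*i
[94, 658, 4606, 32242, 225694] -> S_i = 94*7^i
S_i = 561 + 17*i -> [561, 578, 595, 612, 629]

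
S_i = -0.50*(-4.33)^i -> [-0.5, 2.16, -9.37, 40.59, -175.76]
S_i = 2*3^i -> [2, 6, 18, 54, 162]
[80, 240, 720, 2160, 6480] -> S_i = 80*3^i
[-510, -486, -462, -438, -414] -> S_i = -510 + 24*i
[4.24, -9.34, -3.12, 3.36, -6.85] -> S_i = Random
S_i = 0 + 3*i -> [0, 3, 6, 9, 12]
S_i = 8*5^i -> [8, 40, 200, 1000, 5000]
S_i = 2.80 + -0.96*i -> [2.8, 1.84, 0.88, -0.08, -1.04]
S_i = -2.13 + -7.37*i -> [-2.13, -9.5, -16.87, -24.24, -31.61]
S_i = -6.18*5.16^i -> [-6.18, -31.89, -164.55, -849.06, -4381.14]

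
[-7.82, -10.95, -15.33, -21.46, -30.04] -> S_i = -7.82*1.40^i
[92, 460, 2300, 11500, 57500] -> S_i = 92*5^i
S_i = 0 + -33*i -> [0, -33, -66, -99, -132]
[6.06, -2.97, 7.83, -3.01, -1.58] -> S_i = Random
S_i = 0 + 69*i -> [0, 69, 138, 207, 276]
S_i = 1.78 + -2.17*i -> [1.78, -0.39, -2.56, -4.73, -6.9]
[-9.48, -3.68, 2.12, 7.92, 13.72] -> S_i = -9.48 + 5.80*i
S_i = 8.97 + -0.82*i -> [8.97, 8.15, 7.33, 6.51, 5.69]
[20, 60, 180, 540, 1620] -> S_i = 20*3^i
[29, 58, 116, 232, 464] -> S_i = 29*2^i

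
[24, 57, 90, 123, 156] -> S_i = 24 + 33*i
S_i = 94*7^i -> [94, 658, 4606, 32242, 225694]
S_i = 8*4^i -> [8, 32, 128, 512, 2048]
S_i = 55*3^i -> [55, 165, 495, 1485, 4455]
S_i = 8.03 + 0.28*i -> [8.03, 8.31, 8.59, 8.87, 9.15]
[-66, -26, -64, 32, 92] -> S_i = Random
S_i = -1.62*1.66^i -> [-1.62, -2.69, -4.46, -7.41, -12.3]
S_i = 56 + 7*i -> [56, 63, 70, 77, 84]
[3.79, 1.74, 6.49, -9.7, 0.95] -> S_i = Random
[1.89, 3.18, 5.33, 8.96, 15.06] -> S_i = 1.89*1.68^i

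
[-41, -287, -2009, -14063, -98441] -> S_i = -41*7^i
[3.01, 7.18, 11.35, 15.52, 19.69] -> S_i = 3.01 + 4.17*i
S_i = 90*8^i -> [90, 720, 5760, 46080, 368640]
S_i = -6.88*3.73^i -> [-6.88, -25.66, -95.72, -357.04, -1331.75]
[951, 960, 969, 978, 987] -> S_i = 951 + 9*i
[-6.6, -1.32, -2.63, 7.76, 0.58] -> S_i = Random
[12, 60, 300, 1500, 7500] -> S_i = 12*5^i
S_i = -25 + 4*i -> [-25, -21, -17, -13, -9]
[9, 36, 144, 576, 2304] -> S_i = 9*4^i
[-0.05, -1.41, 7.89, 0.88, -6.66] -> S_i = Random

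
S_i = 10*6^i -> [10, 60, 360, 2160, 12960]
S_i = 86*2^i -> [86, 172, 344, 688, 1376]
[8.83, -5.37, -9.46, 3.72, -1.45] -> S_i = Random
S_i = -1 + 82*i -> [-1, 81, 163, 245, 327]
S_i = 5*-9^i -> [5, -45, 405, -3645, 32805]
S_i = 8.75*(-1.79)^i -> [8.75, -15.66, 28.04, -50.18, 89.83]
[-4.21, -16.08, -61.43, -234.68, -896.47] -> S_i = -4.21*3.82^i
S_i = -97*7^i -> [-97, -679, -4753, -33271, -232897]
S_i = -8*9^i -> [-8, -72, -648, -5832, -52488]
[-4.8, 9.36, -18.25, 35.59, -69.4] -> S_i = -4.80*(-1.95)^i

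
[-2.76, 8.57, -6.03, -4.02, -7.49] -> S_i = Random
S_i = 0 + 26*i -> [0, 26, 52, 78, 104]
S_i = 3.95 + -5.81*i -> [3.95, -1.86, -7.67, -13.48, -19.29]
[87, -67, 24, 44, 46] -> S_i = Random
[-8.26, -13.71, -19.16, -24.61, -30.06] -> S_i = -8.26 + -5.45*i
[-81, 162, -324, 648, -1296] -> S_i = -81*-2^i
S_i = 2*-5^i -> [2, -10, 50, -250, 1250]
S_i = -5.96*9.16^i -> [-5.96, -54.59, -500.08, -4580.71, -41959.29]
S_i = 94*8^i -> [94, 752, 6016, 48128, 385024]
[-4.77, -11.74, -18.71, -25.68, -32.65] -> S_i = -4.77 + -6.97*i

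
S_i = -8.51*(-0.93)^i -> [-8.51, 7.91, -7.36, 6.85, -6.37]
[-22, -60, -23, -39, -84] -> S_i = Random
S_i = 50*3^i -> [50, 150, 450, 1350, 4050]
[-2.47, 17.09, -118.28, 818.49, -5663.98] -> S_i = -2.47*(-6.92)^i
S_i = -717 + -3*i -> [-717, -720, -723, -726, -729]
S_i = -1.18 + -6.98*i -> [-1.18, -8.16, -15.14, -22.12, -29.1]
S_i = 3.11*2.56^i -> [3.11, 7.96, 20.38, 52.18, 133.57]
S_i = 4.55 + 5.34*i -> [4.55, 9.89, 15.23, 20.57, 25.91]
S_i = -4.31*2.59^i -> [-4.31, -11.16, -28.91, -74.88, -193.94]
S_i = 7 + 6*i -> [7, 13, 19, 25, 31]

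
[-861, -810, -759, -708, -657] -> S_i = -861 + 51*i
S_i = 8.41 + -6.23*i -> [8.41, 2.18, -4.05, -10.28, -16.51]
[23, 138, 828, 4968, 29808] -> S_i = 23*6^i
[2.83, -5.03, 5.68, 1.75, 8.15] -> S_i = Random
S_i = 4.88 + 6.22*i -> [4.88, 11.1, 17.32, 23.54, 29.76]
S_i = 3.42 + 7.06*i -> [3.42, 10.48, 17.54, 24.6, 31.66]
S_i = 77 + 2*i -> [77, 79, 81, 83, 85]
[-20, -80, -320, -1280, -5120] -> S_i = -20*4^i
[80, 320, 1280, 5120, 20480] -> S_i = 80*4^i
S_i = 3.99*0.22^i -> [3.99, 0.88, 0.19, 0.04, 0.01]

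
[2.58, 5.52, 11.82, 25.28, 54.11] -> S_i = 2.58*2.14^i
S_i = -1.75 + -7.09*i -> [-1.75, -8.84, -15.93, -23.02, -30.11]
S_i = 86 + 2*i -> [86, 88, 90, 92, 94]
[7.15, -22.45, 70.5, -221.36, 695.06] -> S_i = 7.15*(-3.14)^i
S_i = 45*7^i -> [45, 315, 2205, 15435, 108045]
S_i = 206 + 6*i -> [206, 212, 218, 224, 230]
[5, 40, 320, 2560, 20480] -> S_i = 5*8^i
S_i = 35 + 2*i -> [35, 37, 39, 41, 43]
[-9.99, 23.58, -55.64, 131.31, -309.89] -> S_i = -9.99*(-2.36)^i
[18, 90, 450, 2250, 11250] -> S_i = 18*5^i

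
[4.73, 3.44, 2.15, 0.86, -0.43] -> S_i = 4.73 + -1.29*i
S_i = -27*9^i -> [-27, -243, -2187, -19683, -177147]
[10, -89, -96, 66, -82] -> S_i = Random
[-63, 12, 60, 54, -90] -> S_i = Random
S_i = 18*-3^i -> [18, -54, 162, -486, 1458]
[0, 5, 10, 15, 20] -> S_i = 0 + 5*i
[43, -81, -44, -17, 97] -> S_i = Random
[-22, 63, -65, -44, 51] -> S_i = Random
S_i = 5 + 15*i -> [5, 20, 35, 50, 65]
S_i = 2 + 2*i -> [2, 4, 6, 8, 10]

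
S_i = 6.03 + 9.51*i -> [6.03, 15.54, 25.05, 34.56, 44.07]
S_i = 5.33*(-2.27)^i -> [5.33, -12.1, 27.46, -62.35, 141.52]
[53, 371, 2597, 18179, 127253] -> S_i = 53*7^i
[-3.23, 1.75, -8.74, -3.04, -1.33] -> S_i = Random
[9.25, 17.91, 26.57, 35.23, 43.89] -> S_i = 9.25 + 8.66*i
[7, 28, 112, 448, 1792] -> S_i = 7*4^i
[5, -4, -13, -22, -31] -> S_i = 5 + -9*i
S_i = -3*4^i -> [-3, -12, -48, -192, -768]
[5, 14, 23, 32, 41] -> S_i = 5 + 9*i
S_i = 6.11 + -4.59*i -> [6.11, 1.52, -3.07, -7.66, -12.25]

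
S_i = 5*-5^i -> [5, -25, 125, -625, 3125]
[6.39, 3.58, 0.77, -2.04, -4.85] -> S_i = 6.39 + -2.81*i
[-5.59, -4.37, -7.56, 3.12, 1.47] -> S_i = Random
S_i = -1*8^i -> [-1, -8, -64, -512, -4096]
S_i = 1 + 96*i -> [1, 97, 193, 289, 385]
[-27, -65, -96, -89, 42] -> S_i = Random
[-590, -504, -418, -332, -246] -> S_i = -590 + 86*i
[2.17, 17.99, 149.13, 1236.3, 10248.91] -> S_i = 2.17*8.29^i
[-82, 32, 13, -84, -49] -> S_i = Random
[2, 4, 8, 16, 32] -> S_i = 2*2^i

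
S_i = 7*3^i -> [7, 21, 63, 189, 567]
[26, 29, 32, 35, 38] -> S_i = 26 + 3*i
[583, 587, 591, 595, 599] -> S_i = 583 + 4*i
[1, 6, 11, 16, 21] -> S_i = 1 + 5*i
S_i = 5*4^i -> [5, 20, 80, 320, 1280]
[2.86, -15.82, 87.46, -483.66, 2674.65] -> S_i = 2.86*(-5.53)^i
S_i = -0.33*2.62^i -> [-0.33, -0.86, -2.27, -5.93, -15.55]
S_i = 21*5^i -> [21, 105, 525, 2625, 13125]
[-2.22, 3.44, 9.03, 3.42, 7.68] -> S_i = Random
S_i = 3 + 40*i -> [3, 43, 83, 123, 163]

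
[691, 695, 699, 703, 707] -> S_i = 691 + 4*i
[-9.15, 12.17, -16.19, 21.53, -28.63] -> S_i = -9.15*(-1.33)^i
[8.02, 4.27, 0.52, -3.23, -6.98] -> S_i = 8.02 + -3.75*i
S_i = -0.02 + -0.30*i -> [-0.02, -0.32, -0.62, -0.92, -1.22]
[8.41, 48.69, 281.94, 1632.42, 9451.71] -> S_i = 8.41*5.79^i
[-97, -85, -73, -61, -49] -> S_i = -97 + 12*i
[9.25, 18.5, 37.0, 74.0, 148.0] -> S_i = 9.25*2.00^i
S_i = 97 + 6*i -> [97, 103, 109, 115, 121]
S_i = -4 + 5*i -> [-4, 1, 6, 11, 16]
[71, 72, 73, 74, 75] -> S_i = 71 + 1*i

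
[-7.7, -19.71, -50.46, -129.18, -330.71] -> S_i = -7.70*2.56^i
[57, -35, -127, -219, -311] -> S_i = 57 + -92*i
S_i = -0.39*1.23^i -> [-0.39, -0.48, -0.59, -0.73, -0.89]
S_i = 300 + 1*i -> [300, 301, 302, 303, 304]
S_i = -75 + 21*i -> [-75, -54, -33, -12, 9]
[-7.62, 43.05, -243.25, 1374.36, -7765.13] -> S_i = -7.62*(-5.65)^i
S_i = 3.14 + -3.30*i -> [3.14, -0.16, -3.46, -6.76, -10.06]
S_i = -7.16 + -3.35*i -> [-7.16, -10.51, -13.86, -17.21, -20.56]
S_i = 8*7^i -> [8, 56, 392, 2744, 19208]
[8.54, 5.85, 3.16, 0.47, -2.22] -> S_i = 8.54 + -2.69*i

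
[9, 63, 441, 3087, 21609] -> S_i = 9*7^i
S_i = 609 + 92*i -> [609, 701, 793, 885, 977]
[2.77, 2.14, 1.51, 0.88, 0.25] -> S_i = 2.77 + -0.63*i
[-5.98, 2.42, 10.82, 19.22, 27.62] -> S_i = -5.98 + 8.40*i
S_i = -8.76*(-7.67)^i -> [-8.76, 67.19, -515.34, 3952.67, -30316.95]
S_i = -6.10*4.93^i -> [-6.1, -30.07, -148.26, -730.92, -3603.44]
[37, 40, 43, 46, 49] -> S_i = 37 + 3*i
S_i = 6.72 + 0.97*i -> [6.72, 7.69, 8.66, 9.63, 10.6]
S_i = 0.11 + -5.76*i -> [0.11, -5.65, -11.41, -17.17, -22.93]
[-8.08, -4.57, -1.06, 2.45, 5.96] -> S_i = -8.08 + 3.51*i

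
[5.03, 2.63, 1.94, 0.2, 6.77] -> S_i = Random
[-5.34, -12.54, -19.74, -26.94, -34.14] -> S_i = -5.34 + -7.20*i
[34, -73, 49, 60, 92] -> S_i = Random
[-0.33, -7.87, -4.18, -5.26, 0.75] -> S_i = Random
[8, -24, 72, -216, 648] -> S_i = 8*-3^i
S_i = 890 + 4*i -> [890, 894, 898, 902, 906]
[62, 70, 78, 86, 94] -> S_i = 62 + 8*i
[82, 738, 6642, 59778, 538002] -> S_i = 82*9^i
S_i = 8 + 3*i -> [8, 11, 14, 17, 20]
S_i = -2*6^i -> [-2, -12, -72, -432, -2592]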